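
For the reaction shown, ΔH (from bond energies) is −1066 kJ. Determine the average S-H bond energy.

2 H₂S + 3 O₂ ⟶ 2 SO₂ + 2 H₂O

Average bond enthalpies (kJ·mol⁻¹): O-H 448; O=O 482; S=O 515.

Let D be the S-H bond energy.
Σ(broken) = 3×482 + 4×D = 1446 + 4D
Σ(formed) = 4×448 + 4×515 = 3852
ΔH = Σ(broken) − Σ(formed) = (1446 + 4D) − (3852) = −2406 + 4D
Setting this equal to −1066 kJ gives 4D = 1340, so D = 335 kJ/mol.

D(S-H) ≈ 335 kJ/mol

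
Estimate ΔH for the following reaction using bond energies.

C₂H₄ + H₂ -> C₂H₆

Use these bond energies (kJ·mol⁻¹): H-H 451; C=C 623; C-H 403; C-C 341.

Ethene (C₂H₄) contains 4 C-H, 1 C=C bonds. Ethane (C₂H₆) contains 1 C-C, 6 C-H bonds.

ΔH ≈ −73 kJ

Bonds broken (reactants):
  C-H: 4 × 403 = 1612
  C=C: 1 × 623 = 623
  H-H: 1 × 451 = 451
  Σ(broken) = 2686 kJ
Bonds formed (products):
  C-C: 1 × 341 = 341
  C-H: 6 × 403 = 2418
  Σ(formed) = 2759 kJ
ΔH = Σ(broken) − Σ(formed) = 2686 − 2759 = −73 kJ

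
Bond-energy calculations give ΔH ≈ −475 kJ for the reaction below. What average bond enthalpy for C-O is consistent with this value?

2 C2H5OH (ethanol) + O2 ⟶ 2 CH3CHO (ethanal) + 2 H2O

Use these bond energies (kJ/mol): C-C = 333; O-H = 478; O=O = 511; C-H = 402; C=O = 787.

Let D be the C-O bond energy.
Σ(broken) = 2×333 + 10×402 + 2×D + 2×478 + 1×511 = 6153 + 2D
Σ(formed) = 2×333 + 8×402 + 2×787 + 4×478 = 7368
ΔH = Σ(broken) − Σ(formed) = (6153 + 2D) − (7368) = −1215 + 2D
Setting this equal to −475 kJ gives 2D = 740, so D = 370 kJ/mol.

D(C-O) ≈ 370 kJ/mol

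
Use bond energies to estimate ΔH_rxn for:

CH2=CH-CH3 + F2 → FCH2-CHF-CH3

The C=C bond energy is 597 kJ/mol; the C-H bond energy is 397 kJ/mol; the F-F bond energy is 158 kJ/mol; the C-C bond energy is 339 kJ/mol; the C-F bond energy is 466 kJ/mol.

ΔH ≈ −516 kJ

Bonds broken (reactants):
  C-C: 1 × 339 = 339
  C-H: 6 × 397 = 2382
  C=C: 1 × 597 = 597
  F-F: 1 × 158 = 158
  Σ(broken) = 3476 kJ
Bonds formed (products):
  C-C: 2 × 339 = 678
  C-F: 2 × 466 = 932
  C-H: 6 × 397 = 2382
  Σ(formed) = 3992 kJ
ΔH = Σ(broken) − Σ(formed) = 3476 − 3992 = −516 kJ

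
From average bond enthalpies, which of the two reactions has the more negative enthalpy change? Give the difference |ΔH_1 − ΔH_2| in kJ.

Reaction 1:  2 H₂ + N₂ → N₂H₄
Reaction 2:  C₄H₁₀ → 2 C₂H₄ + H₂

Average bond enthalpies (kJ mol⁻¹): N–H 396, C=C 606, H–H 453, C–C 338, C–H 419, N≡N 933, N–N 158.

Reaction 1, by 90 kJ

Reaction 1:
  Bonds broken (reactants):
    H–H: 2 × 453 = 906
    N≡N: 1 × 933 = 933
    Σ(broken) = 1839 kJ
  Bonds formed (products):
    N–H: 4 × 396 = 1584
    N–N: 1 × 158 = 158
    Σ(formed) = 1742 kJ
  ΔH_1 = 1839 − 1742 = +97 kJ
Reaction 2:
  Bonds broken (reactants):
    C–C: 3 × 338 = 1014
    C–H: 10 × 419 = 4190
    Σ(broken) = 5204 kJ
  Bonds formed (products):
    C–H: 8 × 419 = 3352
    C=C: 2 × 606 = 1212
    H–H: 1 × 453 = 453
    Σ(formed) = 5017 kJ
  ΔH_2 = 5204 − 5017 = +187 kJ
ΔH_1 − ΔH_2 = −90 kJ, so reaction 1 has the more negative ΔH; |ΔH_1 − ΔH_2| = 90 kJ.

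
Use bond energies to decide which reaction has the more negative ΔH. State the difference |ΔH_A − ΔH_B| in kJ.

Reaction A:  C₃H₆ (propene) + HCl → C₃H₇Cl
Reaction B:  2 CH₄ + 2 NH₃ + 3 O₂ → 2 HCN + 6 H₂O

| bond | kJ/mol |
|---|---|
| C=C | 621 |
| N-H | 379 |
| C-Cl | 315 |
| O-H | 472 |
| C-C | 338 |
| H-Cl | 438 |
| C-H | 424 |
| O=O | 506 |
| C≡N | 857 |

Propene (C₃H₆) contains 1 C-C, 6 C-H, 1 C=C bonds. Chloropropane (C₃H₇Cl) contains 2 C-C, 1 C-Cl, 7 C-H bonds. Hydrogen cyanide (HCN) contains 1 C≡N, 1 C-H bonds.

Reaction A:
  Bonds broken (reactants):
    C-C: 1 × 338 = 338
    C-H: 6 × 424 = 2544
    C=C: 1 × 621 = 621
    H-Cl: 1 × 438 = 438
    Σ(broken) = 3941 kJ
  Bonds formed (products):
    C-C: 2 × 338 = 676
    C-Cl: 1 × 315 = 315
    C-H: 7 × 424 = 2968
    Σ(formed) = 3959 kJ
  ΔH_A = 3941 − 3959 = −18 kJ
Reaction B:
  Bonds broken (reactants):
    C-H: 8 × 424 = 3392
    N-H: 6 × 379 = 2274
    O=O: 3 × 506 = 1518
    Σ(broken) = 7184 kJ
  Bonds formed (products):
    C≡N: 2 × 857 = 1714
    C-H: 2 × 424 = 848
    O-H: 12 × 472 = 5664
    Σ(formed) = 8226 kJ
  ΔH_B = 7184 − 8226 = −1042 kJ
ΔH_A − ΔH_B = +1024 kJ, so reaction B has the more negative ΔH; |ΔH_A − ΔH_B| = 1024 kJ.

Reaction B, by 1024 kJ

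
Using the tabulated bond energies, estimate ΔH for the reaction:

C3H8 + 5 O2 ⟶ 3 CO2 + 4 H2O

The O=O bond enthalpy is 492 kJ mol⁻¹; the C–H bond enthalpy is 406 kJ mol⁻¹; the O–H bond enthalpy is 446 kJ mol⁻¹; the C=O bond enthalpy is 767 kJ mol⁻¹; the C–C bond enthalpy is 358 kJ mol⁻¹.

Bonds broken (reactants):
  C–C: 2 × 358 = 716
  C–H: 8 × 406 = 3248
  O=O: 5 × 492 = 2460
  Σ(broken) = 6424 kJ
Bonds formed (products):
  C=O: 6 × 767 = 4602
  O–H: 8 × 446 = 3568
  Σ(formed) = 8170 kJ
ΔH = Σ(broken) − Σ(formed) = 6424 − 8170 = −1746 kJ

ΔH ≈ −1746 kJ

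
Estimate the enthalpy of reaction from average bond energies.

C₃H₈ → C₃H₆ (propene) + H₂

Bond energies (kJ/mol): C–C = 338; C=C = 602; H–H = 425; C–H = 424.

Bonds broken (reactants):
  C–C: 2 × 338 = 676
  C–H: 8 × 424 = 3392
  Σ(broken) = 4068 kJ
Bonds formed (products):
  C–C: 1 × 338 = 338
  C–H: 6 × 424 = 2544
  C=C: 1 × 602 = 602
  H–H: 1 × 425 = 425
  Σ(formed) = 3909 kJ
ΔH = Σ(broken) − Σ(formed) = 4068 − 3909 = +159 kJ

ΔH ≈ +159 kJ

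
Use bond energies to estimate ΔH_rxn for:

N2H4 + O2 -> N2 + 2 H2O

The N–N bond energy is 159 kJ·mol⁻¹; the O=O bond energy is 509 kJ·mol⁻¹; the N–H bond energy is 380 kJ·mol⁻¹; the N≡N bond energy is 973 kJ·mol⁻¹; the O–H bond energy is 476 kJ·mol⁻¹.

ΔH ≈ −689 kJ

Bonds broken (reactants):
  N–H: 4 × 380 = 1520
  N–N: 1 × 159 = 159
  O=O: 1 × 509 = 509
  Σ(broken) = 2188 kJ
Bonds formed (products):
  N≡N: 1 × 973 = 973
  O–H: 4 × 476 = 1904
  Σ(formed) = 2877 kJ
ΔH = Σ(broken) − Σ(formed) = 2188 − 2877 = −689 kJ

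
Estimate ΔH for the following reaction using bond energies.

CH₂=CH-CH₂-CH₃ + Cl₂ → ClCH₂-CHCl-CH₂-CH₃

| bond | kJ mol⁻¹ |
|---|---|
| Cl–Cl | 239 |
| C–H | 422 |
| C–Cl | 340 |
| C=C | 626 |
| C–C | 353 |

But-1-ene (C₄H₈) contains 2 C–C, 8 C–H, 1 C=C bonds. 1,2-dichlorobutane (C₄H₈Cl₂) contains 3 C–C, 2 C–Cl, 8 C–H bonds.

Bonds broken (reactants):
  C–C: 2 × 353 = 706
  C–H: 8 × 422 = 3376
  C=C: 1 × 626 = 626
  Cl–Cl: 1 × 239 = 239
  Σ(broken) = 4947 kJ
Bonds formed (products):
  C–C: 3 × 353 = 1059
  C–Cl: 2 × 340 = 680
  C–H: 8 × 422 = 3376
  Σ(formed) = 5115 kJ
ΔH = Σ(broken) − Σ(formed) = 4947 − 5115 = −168 kJ

ΔH ≈ −168 kJ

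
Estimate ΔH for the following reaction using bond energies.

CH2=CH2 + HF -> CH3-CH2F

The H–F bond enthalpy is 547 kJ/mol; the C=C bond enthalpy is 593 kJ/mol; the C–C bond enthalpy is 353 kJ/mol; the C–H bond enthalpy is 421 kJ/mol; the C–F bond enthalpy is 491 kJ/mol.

ΔH ≈ −125 kJ

Bonds broken (reactants):
  C–H: 4 × 421 = 1684
  C=C: 1 × 593 = 593
  H–F: 1 × 547 = 547
  Σ(broken) = 2824 kJ
Bonds formed (products):
  C–C: 1 × 353 = 353
  C–F: 1 × 491 = 491
  C–H: 5 × 421 = 2105
  Σ(formed) = 2949 kJ
ΔH = Σ(broken) − Σ(formed) = 2824 − 2949 = −125 kJ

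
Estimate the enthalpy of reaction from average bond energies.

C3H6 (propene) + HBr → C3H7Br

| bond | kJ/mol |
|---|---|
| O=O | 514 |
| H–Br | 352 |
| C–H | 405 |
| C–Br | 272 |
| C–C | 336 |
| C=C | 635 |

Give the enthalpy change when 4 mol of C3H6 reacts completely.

ΔH = −104 kJ

Bonds broken (reactants):
  C–C: 1 × 336 = 336
  C–H: 6 × 405 = 2430
  C=C: 1 × 635 = 635
  H–Br: 1 × 352 = 352
  Σ(broken) = 3753 kJ
Bonds formed (products):
  C–Br: 1 × 272 = 272
  C–C: 2 × 336 = 672
  C–H: 7 × 405 = 2835
  Σ(formed) = 3779 kJ
ΔH = Σ(broken) − Σ(formed) = 3753 − 3779 = −26 kJ
For 4× the reaction as written: 4 × (−26) = −104 kJ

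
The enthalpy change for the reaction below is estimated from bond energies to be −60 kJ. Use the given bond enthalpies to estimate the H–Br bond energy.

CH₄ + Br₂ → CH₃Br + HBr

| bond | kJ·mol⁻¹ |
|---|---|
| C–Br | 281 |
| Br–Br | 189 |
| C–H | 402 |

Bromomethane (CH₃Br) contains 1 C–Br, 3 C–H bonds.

Let D be the H–Br bond energy.
Σ(broken) = 1×189 + 4×402 = 1797
Σ(formed) = 1×281 + 3×402 + 1×D = 1487 + D
ΔH = Σ(broken) − Σ(formed) = (1797) − (1487 + D) = +310 − D
Setting this equal to −60 kJ gives D = 370 kJ/mol.

D(H–Br) ≈ 370 kJ/mol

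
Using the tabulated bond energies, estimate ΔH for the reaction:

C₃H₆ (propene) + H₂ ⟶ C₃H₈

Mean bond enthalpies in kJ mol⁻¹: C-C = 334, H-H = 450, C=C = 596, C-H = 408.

Bonds broken (reactants):
  C-C: 1 × 334 = 334
  C-H: 6 × 408 = 2448
  C=C: 1 × 596 = 596
  H-H: 1 × 450 = 450
  Σ(broken) = 3828 kJ
Bonds formed (products):
  C-C: 2 × 334 = 668
  C-H: 8 × 408 = 3264
  Σ(formed) = 3932 kJ
ΔH = Σ(broken) − Σ(formed) = 3828 − 3932 = −104 kJ

ΔH ≈ −104 kJ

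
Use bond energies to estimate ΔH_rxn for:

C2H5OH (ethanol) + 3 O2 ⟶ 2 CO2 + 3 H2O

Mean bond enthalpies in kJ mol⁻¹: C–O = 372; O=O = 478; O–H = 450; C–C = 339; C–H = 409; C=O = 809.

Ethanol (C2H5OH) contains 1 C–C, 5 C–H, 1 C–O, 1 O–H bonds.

ΔH ≈ −1296 kJ

Bonds broken (reactants):
  C–C: 1 × 339 = 339
  C–H: 5 × 409 = 2045
  C–O: 1 × 372 = 372
  O–H: 1 × 450 = 450
  O=O: 3 × 478 = 1434
  Σ(broken) = 4640 kJ
Bonds formed (products):
  C=O: 4 × 809 = 3236
  O–H: 6 × 450 = 2700
  Σ(formed) = 5936 kJ
ΔH = Σ(broken) − Σ(formed) = 4640 − 5936 = −1296 kJ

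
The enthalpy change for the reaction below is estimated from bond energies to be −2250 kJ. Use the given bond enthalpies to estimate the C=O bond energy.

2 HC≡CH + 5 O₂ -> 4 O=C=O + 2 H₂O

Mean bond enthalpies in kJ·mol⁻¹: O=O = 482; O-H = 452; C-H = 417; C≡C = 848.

D(C=O) ≈ 777 kJ/mol

Let D be the C=O bond energy.
Σ(broken) = 2×848 + 4×417 + 5×482 = 5774
Σ(formed) = 8×D + 4×452 = 1808 + 8D
ΔH = Σ(broken) − Σ(formed) = (5774) − (1808 + 8D) = +3966 − 8D
Setting this equal to −2250 kJ gives 8D = 6216, so D = 777 kJ/mol.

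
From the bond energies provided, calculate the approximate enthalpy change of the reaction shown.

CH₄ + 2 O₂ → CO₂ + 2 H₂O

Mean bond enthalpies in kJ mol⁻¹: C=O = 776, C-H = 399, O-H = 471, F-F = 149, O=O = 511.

ΔH ≈ −818 kJ

Bonds broken (reactants):
  C-H: 4 × 399 = 1596
  O=O: 2 × 511 = 1022
  Σ(broken) = 2618 kJ
Bonds formed (products):
  C=O: 2 × 776 = 1552
  O-H: 4 × 471 = 1884
  Σ(formed) = 3436 kJ
ΔH = Σ(broken) − Σ(formed) = 2618 − 3436 = −818 kJ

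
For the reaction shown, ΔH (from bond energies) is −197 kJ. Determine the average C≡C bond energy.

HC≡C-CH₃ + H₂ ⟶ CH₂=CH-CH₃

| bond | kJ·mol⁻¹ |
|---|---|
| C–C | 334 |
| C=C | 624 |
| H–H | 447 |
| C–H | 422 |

D(C≡C) ≈ 824 kJ/mol

Let D be the C≡C bond energy.
Σ(broken) = 1×D + 1×334 + 4×422 + 1×447 = 2469 + D
Σ(formed) = 1×334 + 6×422 + 1×624 = 3490
ΔH = Σ(broken) − Σ(formed) = (2469 + D) − (3490) = −1021 + D
Setting this equal to −197 kJ gives D = 824 kJ/mol.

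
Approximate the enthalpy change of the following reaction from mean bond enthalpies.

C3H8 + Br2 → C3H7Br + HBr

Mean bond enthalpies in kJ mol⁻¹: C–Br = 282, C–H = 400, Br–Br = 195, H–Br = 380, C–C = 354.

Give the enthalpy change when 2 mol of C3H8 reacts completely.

ΔH = −134 kJ

Bonds broken (reactants):
  Br–Br: 1 × 195 = 195
  C–C: 2 × 354 = 708
  C–H: 8 × 400 = 3200
  Σ(broken) = 4103 kJ
Bonds formed (products):
  C–Br: 1 × 282 = 282
  C–C: 2 × 354 = 708
  C–H: 7 × 400 = 2800
  H–Br: 1 × 380 = 380
  Σ(formed) = 4170 kJ
ΔH = Σ(broken) − Σ(formed) = 4103 − 4170 = −67 kJ
For 2× the reaction as written: 2 × (−67) = −134 kJ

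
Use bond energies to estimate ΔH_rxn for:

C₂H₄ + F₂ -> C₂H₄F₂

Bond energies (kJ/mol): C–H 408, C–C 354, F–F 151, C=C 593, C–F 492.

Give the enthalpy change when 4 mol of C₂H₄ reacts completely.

ΔH = −2376 kJ

Bonds broken (reactants):
  C–H: 4 × 408 = 1632
  C=C: 1 × 593 = 593
  F–F: 1 × 151 = 151
  Σ(broken) = 2376 kJ
Bonds formed (products):
  C–C: 1 × 354 = 354
  C–F: 2 × 492 = 984
  C–H: 4 × 408 = 1632
  Σ(formed) = 2970 kJ
ΔH = Σ(broken) − Σ(formed) = 2376 − 2970 = −594 kJ
For 4× the reaction as written: 4 × (−594) = −2376 kJ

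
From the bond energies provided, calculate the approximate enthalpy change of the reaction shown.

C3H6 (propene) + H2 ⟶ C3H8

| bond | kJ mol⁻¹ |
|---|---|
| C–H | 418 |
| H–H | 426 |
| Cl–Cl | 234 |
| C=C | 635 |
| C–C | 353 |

Bonds broken (reactants):
  C–C: 1 × 353 = 353
  C–H: 6 × 418 = 2508
  C=C: 1 × 635 = 635
  H–H: 1 × 426 = 426
  Σ(broken) = 3922 kJ
Bonds formed (products):
  C–C: 2 × 353 = 706
  C–H: 8 × 418 = 3344
  Σ(formed) = 4050 kJ
ΔH = Σ(broken) − Σ(formed) = 3922 − 4050 = −128 kJ

ΔH ≈ −128 kJ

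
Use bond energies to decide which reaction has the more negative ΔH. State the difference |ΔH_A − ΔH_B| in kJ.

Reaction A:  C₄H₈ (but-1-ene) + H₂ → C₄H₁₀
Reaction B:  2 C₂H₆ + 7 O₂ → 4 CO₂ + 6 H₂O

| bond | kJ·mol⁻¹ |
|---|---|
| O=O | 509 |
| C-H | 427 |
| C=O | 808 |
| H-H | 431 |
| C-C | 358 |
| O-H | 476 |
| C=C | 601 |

Reaction B, by 2593 kJ

Reaction A:
  Bonds broken (reactants):
    C-C: 2 × 358 = 716
    C-H: 8 × 427 = 3416
    C=C: 1 × 601 = 601
    H-H: 1 × 431 = 431
    Σ(broken) = 5164 kJ
  Bonds formed (products):
    C-C: 3 × 358 = 1074
    C-H: 10 × 427 = 4270
    Σ(formed) = 5344 kJ
  ΔH_A = 5164 − 5344 = −180 kJ
Reaction B:
  Bonds broken (reactants):
    C-C: 2 × 358 = 716
    C-H: 12 × 427 = 5124
    O=O: 7 × 509 = 3563
    Σ(broken) = 9403 kJ
  Bonds formed (products):
    C=O: 8 × 808 = 6464
    O-H: 12 × 476 = 5712
    Σ(formed) = 12176 kJ
  ΔH_B = 9403 − 12176 = −2773 kJ
ΔH_A − ΔH_B = +2593 kJ, so reaction B has the more negative ΔH; |ΔH_A − ΔH_B| = 2593 kJ.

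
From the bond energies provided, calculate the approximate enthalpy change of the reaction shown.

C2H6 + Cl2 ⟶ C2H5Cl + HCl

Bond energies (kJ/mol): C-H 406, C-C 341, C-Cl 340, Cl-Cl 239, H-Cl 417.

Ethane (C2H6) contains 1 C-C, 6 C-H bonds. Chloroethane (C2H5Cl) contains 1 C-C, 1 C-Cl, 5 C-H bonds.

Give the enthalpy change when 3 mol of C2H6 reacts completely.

ΔH = −336 kJ

Bonds broken (reactants):
  C-C: 1 × 341 = 341
  C-H: 6 × 406 = 2436
  Cl-Cl: 1 × 239 = 239
  Σ(broken) = 3016 kJ
Bonds formed (products):
  C-C: 1 × 341 = 341
  C-Cl: 1 × 340 = 340
  C-H: 5 × 406 = 2030
  H-Cl: 1 × 417 = 417
  Σ(formed) = 3128 kJ
ΔH = Σ(broken) − Σ(formed) = 3016 − 3128 = −112 kJ
For 3× the reaction as written: 3 × (−112) = −336 kJ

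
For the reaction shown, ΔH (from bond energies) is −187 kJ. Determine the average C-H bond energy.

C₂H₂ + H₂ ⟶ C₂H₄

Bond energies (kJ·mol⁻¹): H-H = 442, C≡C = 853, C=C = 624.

D(C-H) ≈ 429 kJ/mol

Let D be the C-H bond energy.
Σ(broken) = 1×853 + 2×D + 1×442 = 1295 + 2D
Σ(formed) = 4×D + 1×624 = 624 + 4D
ΔH = Σ(broken) − Σ(formed) = (1295 + 2D) − (624 + 4D) = +671 − 2D
Setting this equal to −187 kJ gives 2D = 858, so D = 429 kJ/mol.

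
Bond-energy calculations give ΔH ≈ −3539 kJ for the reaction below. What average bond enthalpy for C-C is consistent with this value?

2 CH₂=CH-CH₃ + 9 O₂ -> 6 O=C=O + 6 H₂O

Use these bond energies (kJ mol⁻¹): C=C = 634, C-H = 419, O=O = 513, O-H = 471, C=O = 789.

Let D be the C-C bond energy.
Σ(broken) = 2×D + 12×419 + 2×634 + 9×513 = 10913 + 2D
Σ(formed) = 12×789 + 12×471 = 15120
ΔH = Σ(broken) − Σ(formed) = (10913 + 2D) − (15120) = −4207 + 2D
Setting this equal to −3539 kJ gives 2D = 668, so D = 334 kJ/mol.

D(C-C) ≈ 334 kJ/mol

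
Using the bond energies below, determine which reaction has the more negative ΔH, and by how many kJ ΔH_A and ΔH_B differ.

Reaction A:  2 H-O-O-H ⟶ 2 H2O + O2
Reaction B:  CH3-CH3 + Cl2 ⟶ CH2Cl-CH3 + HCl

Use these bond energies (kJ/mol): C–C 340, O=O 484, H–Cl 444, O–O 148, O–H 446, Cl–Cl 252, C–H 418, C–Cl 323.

Reaction A, by 91 kJ

Reaction A:
  Bonds broken (reactants):
    O–H: 4 × 446 = 1784
    O–O: 2 × 148 = 296
    Σ(broken) = 2080 kJ
  Bonds formed (products):
    O–H: 4 × 446 = 1784
    O=O: 1 × 484 = 484
    Σ(formed) = 2268 kJ
  ΔH_A = 2080 − 2268 = −188 kJ
Reaction B:
  Bonds broken (reactants):
    C–C: 1 × 340 = 340
    C–H: 6 × 418 = 2508
    Cl–Cl: 1 × 252 = 252
    Σ(broken) = 3100 kJ
  Bonds formed (products):
    C–C: 1 × 340 = 340
    C–Cl: 1 × 323 = 323
    C–H: 5 × 418 = 2090
    H–Cl: 1 × 444 = 444
    Σ(formed) = 3197 kJ
  ΔH_B = 3100 − 3197 = −97 kJ
ΔH_A − ΔH_B = −91 kJ, so reaction A has the more negative ΔH; |ΔH_A − ΔH_B| = 91 kJ.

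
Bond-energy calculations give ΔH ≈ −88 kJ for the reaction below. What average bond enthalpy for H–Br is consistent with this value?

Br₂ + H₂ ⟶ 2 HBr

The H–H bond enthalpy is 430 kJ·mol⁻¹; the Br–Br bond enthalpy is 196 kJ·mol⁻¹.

D(H–Br) ≈ 357 kJ/mol

Let D be the H–Br bond energy.
Σ(broken) = 1×196 + 1×430 = 626
Σ(formed) = 2×D = 2D
ΔH = Σ(broken) − Σ(formed) = (626) − (2D) = +626 − 2D
Setting this equal to −88 kJ gives 2D = 714, so D = 357 kJ/mol.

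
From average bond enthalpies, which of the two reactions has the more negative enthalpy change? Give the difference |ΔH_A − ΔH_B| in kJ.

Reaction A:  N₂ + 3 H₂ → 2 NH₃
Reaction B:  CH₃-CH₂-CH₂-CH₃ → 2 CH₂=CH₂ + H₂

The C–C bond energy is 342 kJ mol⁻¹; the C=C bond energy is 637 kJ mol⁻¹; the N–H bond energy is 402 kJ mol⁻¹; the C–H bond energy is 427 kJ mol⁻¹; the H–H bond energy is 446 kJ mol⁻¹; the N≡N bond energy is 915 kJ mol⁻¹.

Reaction A:
  Bonds broken (reactants):
    H–H: 3 × 446 = 1338
    N≡N: 1 × 915 = 915
    Σ(broken) = 2253 kJ
  Bonds formed (products):
    N–H: 6 × 402 = 2412
    Σ(formed) = 2412 kJ
  ΔH_A = 2253 − 2412 = −159 kJ
Reaction B:
  Bonds broken (reactants):
    C–C: 3 × 342 = 1026
    C–H: 10 × 427 = 4270
    Σ(broken) = 5296 kJ
  Bonds formed (products):
    C–H: 8 × 427 = 3416
    C=C: 2 × 637 = 1274
    H–H: 1 × 446 = 446
    Σ(formed) = 5136 kJ
  ΔH_B = 5296 − 5136 = +160 kJ
ΔH_A − ΔH_B = −319 kJ, so reaction A has the more negative ΔH; |ΔH_A − ΔH_B| = 319 kJ.

Reaction A, by 319 kJ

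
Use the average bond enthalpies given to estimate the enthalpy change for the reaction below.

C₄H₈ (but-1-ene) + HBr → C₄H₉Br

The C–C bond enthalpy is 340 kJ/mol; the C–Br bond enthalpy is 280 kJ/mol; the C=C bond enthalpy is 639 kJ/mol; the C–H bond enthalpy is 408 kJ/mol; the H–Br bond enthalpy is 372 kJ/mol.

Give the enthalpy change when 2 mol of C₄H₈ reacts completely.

ΔH = −34 kJ

Bonds broken (reactants):
  C–C: 2 × 340 = 680
  C–H: 8 × 408 = 3264
  C=C: 1 × 639 = 639
  H–Br: 1 × 372 = 372
  Σ(broken) = 4955 kJ
Bonds formed (products):
  C–Br: 1 × 280 = 280
  C–C: 3 × 340 = 1020
  C–H: 9 × 408 = 3672
  Σ(formed) = 4972 kJ
ΔH = Σ(broken) − Σ(formed) = 4955 − 4972 = −17 kJ
For 2× the reaction as written: 2 × (−17) = −34 kJ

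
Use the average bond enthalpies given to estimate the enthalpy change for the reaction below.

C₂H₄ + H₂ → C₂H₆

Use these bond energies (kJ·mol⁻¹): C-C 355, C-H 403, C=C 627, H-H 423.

Bonds broken (reactants):
  C-H: 4 × 403 = 1612
  C=C: 1 × 627 = 627
  H-H: 1 × 423 = 423
  Σ(broken) = 2662 kJ
Bonds formed (products):
  C-C: 1 × 355 = 355
  C-H: 6 × 403 = 2418
  Σ(formed) = 2773 kJ
ΔH = Σ(broken) − Σ(formed) = 2662 − 2773 = −111 kJ

ΔH ≈ −111 kJ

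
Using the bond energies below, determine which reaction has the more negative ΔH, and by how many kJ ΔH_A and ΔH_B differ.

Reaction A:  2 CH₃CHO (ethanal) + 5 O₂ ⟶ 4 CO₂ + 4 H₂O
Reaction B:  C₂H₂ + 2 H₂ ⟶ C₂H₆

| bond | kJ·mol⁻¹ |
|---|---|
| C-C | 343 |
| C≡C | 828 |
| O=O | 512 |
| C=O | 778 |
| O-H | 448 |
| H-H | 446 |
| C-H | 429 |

Reaction A, by 1235 kJ

Reaction A:
  Bonds broken (reactants):
    C-C: 2 × 343 = 686
    C-H: 8 × 429 = 3432
    C=O: 2 × 778 = 1556
    O=O: 5 × 512 = 2560
    Σ(broken) = 8234 kJ
  Bonds formed (products):
    C=O: 8 × 778 = 6224
    O-H: 8 × 448 = 3584
    Σ(formed) = 9808 kJ
  ΔH_A = 8234 − 9808 = −1574 kJ
Reaction B:
  Bonds broken (reactants):
    C≡C: 1 × 828 = 828
    C-H: 2 × 429 = 858
    H-H: 2 × 446 = 892
    Σ(broken) = 2578 kJ
  Bonds formed (products):
    C-C: 1 × 343 = 343
    C-H: 6 × 429 = 2574
    Σ(formed) = 2917 kJ
  ΔH_B = 2578 − 2917 = −339 kJ
ΔH_A − ΔH_B = −1235 kJ, so reaction A has the more negative ΔH; |ΔH_A − ΔH_B| = 1235 kJ.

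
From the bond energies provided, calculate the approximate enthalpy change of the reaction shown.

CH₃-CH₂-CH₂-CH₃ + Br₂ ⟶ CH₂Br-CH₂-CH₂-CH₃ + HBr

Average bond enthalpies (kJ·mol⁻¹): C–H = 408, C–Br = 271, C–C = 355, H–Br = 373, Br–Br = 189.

ΔH ≈ −47 kJ

Bonds broken (reactants):
  Br–Br: 1 × 189 = 189
  C–C: 3 × 355 = 1065
  C–H: 10 × 408 = 4080
  Σ(broken) = 5334 kJ
Bonds formed (products):
  C–Br: 1 × 271 = 271
  C–C: 3 × 355 = 1065
  C–H: 9 × 408 = 3672
  H–Br: 1 × 373 = 373
  Σ(formed) = 5381 kJ
ΔH = Σ(broken) − Σ(formed) = 5334 − 5381 = −47 kJ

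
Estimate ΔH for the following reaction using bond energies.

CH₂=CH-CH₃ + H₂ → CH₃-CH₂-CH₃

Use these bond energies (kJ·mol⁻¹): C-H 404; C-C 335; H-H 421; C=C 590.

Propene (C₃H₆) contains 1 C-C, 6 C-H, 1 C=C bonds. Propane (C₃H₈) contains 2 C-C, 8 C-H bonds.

ΔH ≈ −132 kJ

Bonds broken (reactants):
  C-C: 1 × 335 = 335
  C-H: 6 × 404 = 2424
  C=C: 1 × 590 = 590
  H-H: 1 × 421 = 421
  Σ(broken) = 3770 kJ
Bonds formed (products):
  C-C: 2 × 335 = 670
  C-H: 8 × 404 = 3232
  Σ(formed) = 3902 kJ
ΔH = Σ(broken) − Σ(formed) = 3770 − 3902 = −132 kJ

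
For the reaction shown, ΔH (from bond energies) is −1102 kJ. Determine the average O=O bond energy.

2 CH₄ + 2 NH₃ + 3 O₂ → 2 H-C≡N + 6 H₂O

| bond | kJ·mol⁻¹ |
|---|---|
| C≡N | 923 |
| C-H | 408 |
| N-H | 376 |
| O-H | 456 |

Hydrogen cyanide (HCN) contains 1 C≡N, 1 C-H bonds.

Let D be the O=O bond energy.
Σ(broken) = 8×408 + 6×376 + 3×D = 5520 + 3D
Σ(formed) = 2×923 + 2×408 + 12×456 = 8134
ΔH = Σ(broken) − Σ(formed) = (5520 + 3D) − (8134) = −2614 + 3D
Setting this equal to −1102 kJ gives 3D = 1512, so D = 504 kJ/mol.

D(O=O) ≈ 504 kJ/mol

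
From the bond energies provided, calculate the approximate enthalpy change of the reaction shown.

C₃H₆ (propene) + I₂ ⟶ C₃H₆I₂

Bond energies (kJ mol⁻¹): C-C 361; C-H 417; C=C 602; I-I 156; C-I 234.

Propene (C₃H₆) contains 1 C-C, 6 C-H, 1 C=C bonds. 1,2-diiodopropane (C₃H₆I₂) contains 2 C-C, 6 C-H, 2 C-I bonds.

ΔH ≈ −71 kJ

Bonds broken (reactants):
  C-C: 1 × 361 = 361
  C-H: 6 × 417 = 2502
  C=C: 1 × 602 = 602
  I-I: 1 × 156 = 156
  Σ(broken) = 3621 kJ
Bonds formed (products):
  C-C: 2 × 361 = 722
  C-H: 6 × 417 = 2502
  C-I: 2 × 234 = 468
  Σ(formed) = 3692 kJ
ΔH = Σ(broken) − Σ(formed) = 3621 − 3692 = −71 kJ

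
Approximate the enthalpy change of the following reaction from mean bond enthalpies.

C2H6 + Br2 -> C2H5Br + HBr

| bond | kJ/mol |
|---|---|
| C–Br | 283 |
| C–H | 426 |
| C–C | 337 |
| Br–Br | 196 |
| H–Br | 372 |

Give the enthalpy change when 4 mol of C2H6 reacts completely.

ΔH = −132 kJ

Bonds broken (reactants):
  Br–Br: 1 × 196 = 196
  C–C: 1 × 337 = 337
  C–H: 6 × 426 = 2556
  Σ(broken) = 3089 kJ
Bonds formed (products):
  C–Br: 1 × 283 = 283
  C–C: 1 × 337 = 337
  C–H: 5 × 426 = 2130
  H–Br: 1 × 372 = 372
  Σ(formed) = 3122 kJ
ΔH = Σ(broken) − Σ(formed) = 3089 − 3122 = −33 kJ
For 4× the reaction as written: 4 × (−33) = −132 kJ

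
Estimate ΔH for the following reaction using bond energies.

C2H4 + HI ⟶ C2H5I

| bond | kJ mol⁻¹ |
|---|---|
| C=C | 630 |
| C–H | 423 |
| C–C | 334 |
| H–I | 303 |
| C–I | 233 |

ΔH ≈ −57 kJ

Bonds broken (reactants):
  C–H: 4 × 423 = 1692
  C=C: 1 × 630 = 630
  H–I: 1 × 303 = 303
  Σ(broken) = 2625 kJ
Bonds formed (products):
  C–C: 1 × 334 = 334
  C–H: 5 × 423 = 2115
  C–I: 1 × 233 = 233
  Σ(formed) = 2682 kJ
ΔH = Σ(broken) − Σ(formed) = 2625 − 2682 = −57 kJ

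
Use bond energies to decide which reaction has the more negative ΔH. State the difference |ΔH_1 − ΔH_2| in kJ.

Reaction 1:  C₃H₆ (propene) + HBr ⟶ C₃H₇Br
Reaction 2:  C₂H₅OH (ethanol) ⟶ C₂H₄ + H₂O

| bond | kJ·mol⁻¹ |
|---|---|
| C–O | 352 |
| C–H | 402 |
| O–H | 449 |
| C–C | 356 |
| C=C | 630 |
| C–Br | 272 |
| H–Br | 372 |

Reaction 1:
  Bonds broken (reactants):
    C–C: 1 × 356 = 356
    C–H: 6 × 402 = 2412
    C=C: 1 × 630 = 630
    H–Br: 1 × 372 = 372
    Σ(broken) = 3770 kJ
  Bonds formed (products):
    C–Br: 1 × 272 = 272
    C–C: 2 × 356 = 712
    C–H: 7 × 402 = 2814
    Σ(formed) = 3798 kJ
  ΔH_1 = 3770 − 3798 = −28 kJ
Reaction 2:
  Bonds broken (reactants):
    C–C: 1 × 356 = 356
    C–H: 5 × 402 = 2010
    C–O: 1 × 352 = 352
    O–H: 1 × 449 = 449
    Σ(broken) = 3167 kJ
  Bonds formed (products):
    C–H: 4 × 402 = 1608
    C=C: 1 × 630 = 630
    O–H: 2 × 449 = 898
    Σ(formed) = 3136 kJ
  ΔH_2 = 3167 − 3136 = +31 kJ
ΔH_1 − ΔH_2 = −59 kJ, so reaction 1 has the more negative ΔH; |ΔH_1 − ΔH_2| = 59 kJ.

Reaction 1, by 59 kJ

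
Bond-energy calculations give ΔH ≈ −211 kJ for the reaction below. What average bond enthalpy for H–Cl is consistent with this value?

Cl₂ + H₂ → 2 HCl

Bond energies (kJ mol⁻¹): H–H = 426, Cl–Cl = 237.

D(H–Cl) ≈ 437 kJ/mol

Let D be the H–Cl bond energy.
Σ(broken) = 1×237 + 1×426 = 663
Σ(formed) = 2×D = 2D
ΔH = Σ(broken) − Σ(formed) = (663) − (2D) = +663 − 2D
Setting this equal to −211 kJ gives 2D = 874, so D = 437 kJ/mol.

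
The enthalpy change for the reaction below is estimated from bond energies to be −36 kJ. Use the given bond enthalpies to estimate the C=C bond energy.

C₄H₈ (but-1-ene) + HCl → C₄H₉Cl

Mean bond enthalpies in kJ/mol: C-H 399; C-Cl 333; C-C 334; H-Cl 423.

Let D be the C=C bond energy.
Σ(broken) = 2×334 + 8×399 + 1×D + 1×423 = 4283 + D
Σ(formed) = 3×334 + 1×333 + 9×399 = 4926
ΔH = Σ(broken) − Σ(formed) = (4283 + D) − (4926) = −643 + D
Setting this equal to −36 kJ gives D = 607 kJ/mol.

D(C=C) ≈ 607 kJ/mol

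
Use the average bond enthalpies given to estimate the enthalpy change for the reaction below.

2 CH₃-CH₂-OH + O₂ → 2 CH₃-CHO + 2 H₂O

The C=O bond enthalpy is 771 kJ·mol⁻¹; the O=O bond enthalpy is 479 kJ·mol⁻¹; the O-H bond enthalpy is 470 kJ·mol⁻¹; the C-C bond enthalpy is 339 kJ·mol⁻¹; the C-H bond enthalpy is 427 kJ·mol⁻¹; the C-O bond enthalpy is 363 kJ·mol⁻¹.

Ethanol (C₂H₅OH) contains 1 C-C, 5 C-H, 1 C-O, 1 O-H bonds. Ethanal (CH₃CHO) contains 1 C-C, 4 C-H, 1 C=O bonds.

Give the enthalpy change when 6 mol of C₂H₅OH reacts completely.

ΔH = −1269 kJ

Bonds broken (reactants):
  C-C: 2 × 339 = 678
  C-H: 10 × 427 = 4270
  C-O: 2 × 363 = 726
  O-H: 2 × 470 = 940
  O=O: 1 × 479 = 479
  Σ(broken) = 7093 kJ
Bonds formed (products):
  C-C: 2 × 339 = 678
  C-H: 8 × 427 = 3416
  C=O: 2 × 771 = 1542
  O-H: 4 × 470 = 1880
  Σ(formed) = 7516 kJ
ΔH = Σ(broken) − Σ(formed) = 7093 − 7516 = −423 kJ
For 3× the reaction as written: 3 × (−423) = −1269 kJ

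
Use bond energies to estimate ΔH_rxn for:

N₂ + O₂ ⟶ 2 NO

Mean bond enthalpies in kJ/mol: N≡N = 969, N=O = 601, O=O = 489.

ΔH ≈ +256 kJ

Bonds broken (reactants):
  N≡N: 1 × 969 = 969
  O=O: 1 × 489 = 489
  Σ(broken) = 1458 kJ
Bonds formed (products):
  N=O: 2 × 601 = 1202
  Σ(formed) = 1202 kJ
ΔH = Σ(broken) − Σ(formed) = 1458 − 1202 = +256 kJ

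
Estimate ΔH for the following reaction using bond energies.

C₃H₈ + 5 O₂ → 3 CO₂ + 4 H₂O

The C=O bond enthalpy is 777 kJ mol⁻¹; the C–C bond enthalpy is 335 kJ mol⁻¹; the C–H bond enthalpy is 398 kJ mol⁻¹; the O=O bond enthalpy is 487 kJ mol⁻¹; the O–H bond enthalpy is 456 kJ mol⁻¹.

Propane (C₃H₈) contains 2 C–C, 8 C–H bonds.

Bonds broken (reactants):
  C–C: 2 × 335 = 670
  C–H: 8 × 398 = 3184
  O=O: 5 × 487 = 2435
  Σ(broken) = 6289 kJ
Bonds formed (products):
  C=O: 6 × 777 = 4662
  O–H: 8 × 456 = 3648
  Σ(formed) = 8310 kJ
ΔH = Σ(broken) − Σ(formed) = 6289 − 8310 = −2021 kJ

ΔH ≈ −2021 kJ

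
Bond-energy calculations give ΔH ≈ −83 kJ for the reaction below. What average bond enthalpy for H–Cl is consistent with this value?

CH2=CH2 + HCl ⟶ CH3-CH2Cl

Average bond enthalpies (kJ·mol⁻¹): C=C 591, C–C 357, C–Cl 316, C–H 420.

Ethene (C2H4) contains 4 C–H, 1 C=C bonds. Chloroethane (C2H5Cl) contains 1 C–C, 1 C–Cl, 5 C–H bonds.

D(H–Cl) ≈ 419 kJ/mol

Let D be the H–Cl bond energy.
Σ(broken) = 4×420 + 1×591 + 1×D = 2271 + D
Σ(formed) = 1×357 + 1×316 + 5×420 = 2773
ΔH = Σ(broken) − Σ(formed) = (2271 + D) − (2773) = −502 + D
Setting this equal to −83 kJ gives D = 419 kJ/mol.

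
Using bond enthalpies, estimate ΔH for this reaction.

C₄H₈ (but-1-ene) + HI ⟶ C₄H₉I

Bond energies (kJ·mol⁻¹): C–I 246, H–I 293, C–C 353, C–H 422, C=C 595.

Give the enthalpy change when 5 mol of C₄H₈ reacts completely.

ΔH = −665 kJ

Bonds broken (reactants):
  C–C: 2 × 353 = 706
  C–H: 8 × 422 = 3376
  C=C: 1 × 595 = 595
  H–I: 1 × 293 = 293
  Σ(broken) = 4970 kJ
Bonds formed (products):
  C–C: 3 × 353 = 1059
  C–H: 9 × 422 = 3798
  C–I: 1 × 246 = 246
  Σ(formed) = 5103 kJ
ΔH = Σ(broken) − Σ(formed) = 4970 − 5103 = −133 kJ
For 5× the reaction as written: 5 × (−133) = −665 kJ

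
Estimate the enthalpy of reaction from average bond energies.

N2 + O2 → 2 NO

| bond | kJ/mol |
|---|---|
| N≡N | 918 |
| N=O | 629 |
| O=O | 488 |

Bonds broken (reactants):
  N≡N: 1 × 918 = 918
  O=O: 1 × 488 = 488
  Σ(broken) = 1406 kJ
Bonds formed (products):
  N=O: 2 × 629 = 1258
  Σ(formed) = 1258 kJ
ΔH = Σ(broken) − Σ(formed) = 1406 − 1258 = +148 kJ

ΔH ≈ +148 kJ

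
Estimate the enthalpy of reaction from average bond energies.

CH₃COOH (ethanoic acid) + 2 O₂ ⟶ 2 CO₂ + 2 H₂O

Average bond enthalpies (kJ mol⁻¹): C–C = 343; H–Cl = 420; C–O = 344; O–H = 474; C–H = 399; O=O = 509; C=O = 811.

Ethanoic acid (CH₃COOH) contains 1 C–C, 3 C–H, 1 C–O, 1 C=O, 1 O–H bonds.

ΔH ≈ −953 kJ

Bonds broken (reactants):
  C–C: 1 × 343 = 343
  C–H: 3 × 399 = 1197
  C–O: 1 × 344 = 344
  C=O: 1 × 811 = 811
  O–H: 1 × 474 = 474
  O=O: 2 × 509 = 1018
  Σ(broken) = 4187 kJ
Bonds formed (products):
  C=O: 4 × 811 = 3244
  O–H: 4 × 474 = 1896
  Σ(formed) = 5140 kJ
ΔH = Σ(broken) − Σ(formed) = 4187 − 5140 = −953 kJ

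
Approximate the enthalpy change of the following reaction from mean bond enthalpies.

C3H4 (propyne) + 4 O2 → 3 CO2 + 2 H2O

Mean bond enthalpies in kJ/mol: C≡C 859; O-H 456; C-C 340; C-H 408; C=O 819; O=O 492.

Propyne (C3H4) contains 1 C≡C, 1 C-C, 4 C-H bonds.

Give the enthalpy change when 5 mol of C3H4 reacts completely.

Bonds broken (reactants):
  C≡C: 1 × 859 = 859
  C-C: 1 × 340 = 340
  C-H: 4 × 408 = 1632
  O=O: 4 × 492 = 1968
  Σ(broken) = 4799 kJ
Bonds formed (products):
  C=O: 6 × 819 = 4914
  O-H: 4 × 456 = 1824
  Σ(formed) = 6738 kJ
ΔH = Σ(broken) − Σ(formed) = 4799 − 6738 = −1939 kJ
For 5× the reaction as written: 5 × (−1939) = −9695 kJ

ΔH = −9695 kJ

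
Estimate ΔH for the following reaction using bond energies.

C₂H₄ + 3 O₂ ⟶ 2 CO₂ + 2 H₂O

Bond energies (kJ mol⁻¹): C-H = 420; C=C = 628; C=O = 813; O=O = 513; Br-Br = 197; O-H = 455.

ΔH ≈ −1225 kJ

Bonds broken (reactants):
  C-H: 4 × 420 = 1680
  C=C: 1 × 628 = 628
  O=O: 3 × 513 = 1539
  Σ(broken) = 3847 kJ
Bonds formed (products):
  C=O: 4 × 813 = 3252
  O-H: 4 × 455 = 1820
  Σ(formed) = 5072 kJ
ΔH = Σ(broken) − Σ(formed) = 3847 − 5072 = −1225 kJ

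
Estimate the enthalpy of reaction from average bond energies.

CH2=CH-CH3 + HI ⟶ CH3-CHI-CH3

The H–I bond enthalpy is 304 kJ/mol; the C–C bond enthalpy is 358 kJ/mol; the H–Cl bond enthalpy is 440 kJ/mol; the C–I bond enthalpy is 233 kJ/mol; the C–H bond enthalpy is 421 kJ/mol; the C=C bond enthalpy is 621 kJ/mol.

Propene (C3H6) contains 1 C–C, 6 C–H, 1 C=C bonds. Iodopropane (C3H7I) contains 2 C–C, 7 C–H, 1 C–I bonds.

ΔH ≈ −87 kJ

Bonds broken (reactants):
  C–C: 1 × 358 = 358
  C–H: 6 × 421 = 2526
  C=C: 1 × 621 = 621
  H–I: 1 × 304 = 304
  Σ(broken) = 3809 kJ
Bonds formed (products):
  C–C: 2 × 358 = 716
  C–H: 7 × 421 = 2947
  C–I: 1 × 233 = 233
  Σ(formed) = 3896 kJ
ΔH = Σ(broken) − Σ(formed) = 3809 − 3896 = −87 kJ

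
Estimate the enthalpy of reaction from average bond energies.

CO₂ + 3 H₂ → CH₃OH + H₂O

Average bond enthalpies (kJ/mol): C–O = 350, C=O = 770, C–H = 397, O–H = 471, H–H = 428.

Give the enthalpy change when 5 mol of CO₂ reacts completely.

ΔH = −650 kJ

Bonds broken (reactants):
  C=O: 2 × 770 = 1540
  H–H: 3 × 428 = 1284
  Σ(broken) = 2824 kJ
Bonds formed (products):
  C–H: 3 × 397 = 1191
  C–O: 1 × 350 = 350
  O–H: 3 × 471 = 1413
  Σ(formed) = 2954 kJ
ΔH = Σ(broken) − Σ(formed) = 2824 − 2954 = −130 kJ
For 5× the reaction as written: 5 × (−130) = −650 kJ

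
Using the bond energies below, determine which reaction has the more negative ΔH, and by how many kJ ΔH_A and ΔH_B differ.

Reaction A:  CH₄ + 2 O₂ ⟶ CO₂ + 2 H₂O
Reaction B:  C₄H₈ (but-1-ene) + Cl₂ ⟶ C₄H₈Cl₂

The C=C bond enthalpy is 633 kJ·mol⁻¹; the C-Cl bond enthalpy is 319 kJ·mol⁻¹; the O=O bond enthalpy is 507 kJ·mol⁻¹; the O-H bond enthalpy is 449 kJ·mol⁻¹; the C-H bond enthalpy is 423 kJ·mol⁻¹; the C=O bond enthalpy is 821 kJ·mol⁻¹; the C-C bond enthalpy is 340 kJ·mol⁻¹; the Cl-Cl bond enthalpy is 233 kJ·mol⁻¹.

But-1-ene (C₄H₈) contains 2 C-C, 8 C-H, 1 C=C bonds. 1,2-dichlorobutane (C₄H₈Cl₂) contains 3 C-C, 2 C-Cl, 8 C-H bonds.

Reaction A, by 620 kJ

Reaction A:
  Bonds broken (reactants):
    C-H: 4 × 423 = 1692
    O=O: 2 × 507 = 1014
    Σ(broken) = 2706 kJ
  Bonds formed (products):
    C=O: 2 × 821 = 1642
    O-H: 4 × 449 = 1796
    Σ(formed) = 3438 kJ
  ΔH_A = 2706 − 3438 = −732 kJ
Reaction B:
  Bonds broken (reactants):
    C-C: 2 × 340 = 680
    C-H: 8 × 423 = 3384
    C=C: 1 × 633 = 633
    Cl-Cl: 1 × 233 = 233
    Σ(broken) = 4930 kJ
  Bonds formed (products):
    C-C: 3 × 340 = 1020
    C-Cl: 2 × 319 = 638
    C-H: 8 × 423 = 3384
    Σ(formed) = 5042 kJ
  ΔH_B = 4930 − 5042 = −112 kJ
ΔH_A − ΔH_B = −620 kJ, so reaction A has the more negative ΔH; |ΔH_A − ΔH_B| = 620 kJ.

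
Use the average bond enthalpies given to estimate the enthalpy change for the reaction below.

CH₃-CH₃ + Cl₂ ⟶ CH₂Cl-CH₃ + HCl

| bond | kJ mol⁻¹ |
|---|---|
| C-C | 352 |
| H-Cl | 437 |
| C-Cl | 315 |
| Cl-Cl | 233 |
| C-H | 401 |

Bonds broken (reactants):
  C-C: 1 × 352 = 352
  C-H: 6 × 401 = 2406
  Cl-Cl: 1 × 233 = 233
  Σ(broken) = 2991 kJ
Bonds formed (products):
  C-C: 1 × 352 = 352
  C-Cl: 1 × 315 = 315
  C-H: 5 × 401 = 2005
  H-Cl: 1 × 437 = 437
  Σ(formed) = 3109 kJ
ΔH = Σ(broken) − Σ(formed) = 2991 − 3109 = −118 kJ

ΔH ≈ −118 kJ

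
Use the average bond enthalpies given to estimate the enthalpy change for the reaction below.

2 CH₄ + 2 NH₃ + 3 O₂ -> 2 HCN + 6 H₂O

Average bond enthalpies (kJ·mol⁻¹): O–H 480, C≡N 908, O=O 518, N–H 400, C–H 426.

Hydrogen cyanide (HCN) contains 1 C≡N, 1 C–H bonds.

ΔH ≈ −1066 kJ

Bonds broken (reactants):
  C–H: 8 × 426 = 3408
  N–H: 6 × 400 = 2400
  O=O: 3 × 518 = 1554
  Σ(broken) = 7362 kJ
Bonds formed (products):
  C≡N: 2 × 908 = 1816
  C–H: 2 × 426 = 852
  O–H: 12 × 480 = 5760
  Σ(formed) = 8428 kJ
ΔH = Σ(broken) − Σ(formed) = 7362 − 8428 = −1066 kJ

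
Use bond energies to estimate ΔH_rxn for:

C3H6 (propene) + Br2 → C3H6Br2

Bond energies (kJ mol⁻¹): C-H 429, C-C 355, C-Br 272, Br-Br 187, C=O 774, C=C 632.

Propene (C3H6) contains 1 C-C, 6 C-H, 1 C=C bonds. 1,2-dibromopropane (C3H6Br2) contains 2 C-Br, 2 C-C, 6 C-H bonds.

Bonds broken (reactants):
  Br-Br: 1 × 187 = 187
  C-C: 1 × 355 = 355
  C-H: 6 × 429 = 2574
  C=C: 1 × 632 = 632
  Σ(broken) = 3748 kJ
Bonds formed (products):
  C-Br: 2 × 272 = 544
  C-C: 2 × 355 = 710
  C-H: 6 × 429 = 2574
  Σ(formed) = 3828 kJ
ΔH = Σ(broken) − Σ(formed) = 3748 − 3828 = −80 kJ

ΔH ≈ −80 kJ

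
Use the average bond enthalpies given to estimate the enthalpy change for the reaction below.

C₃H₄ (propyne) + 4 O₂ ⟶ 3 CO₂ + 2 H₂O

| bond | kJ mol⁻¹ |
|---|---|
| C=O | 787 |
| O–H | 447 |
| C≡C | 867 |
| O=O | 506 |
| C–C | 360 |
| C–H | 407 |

Bonds broken (reactants):
  C≡C: 1 × 867 = 867
  C–C: 1 × 360 = 360
  C–H: 4 × 407 = 1628
  O=O: 4 × 506 = 2024
  Σ(broken) = 4879 kJ
Bonds formed (products):
  C=O: 6 × 787 = 4722
  O–H: 4 × 447 = 1788
  Σ(formed) = 6510 kJ
ΔH = Σ(broken) − Σ(formed) = 4879 − 6510 = −1631 kJ

ΔH ≈ −1631 kJ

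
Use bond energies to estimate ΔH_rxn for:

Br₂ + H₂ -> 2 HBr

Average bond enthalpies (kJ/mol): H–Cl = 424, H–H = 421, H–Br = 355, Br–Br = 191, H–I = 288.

Bonds broken (reactants):
  Br–Br: 1 × 191 = 191
  H–H: 1 × 421 = 421
  Σ(broken) = 612 kJ
Bonds formed (products):
  H–Br: 2 × 355 = 710
  Σ(formed) = 710 kJ
ΔH = Σ(broken) − Σ(formed) = 612 − 710 = −98 kJ

ΔH ≈ −98 kJ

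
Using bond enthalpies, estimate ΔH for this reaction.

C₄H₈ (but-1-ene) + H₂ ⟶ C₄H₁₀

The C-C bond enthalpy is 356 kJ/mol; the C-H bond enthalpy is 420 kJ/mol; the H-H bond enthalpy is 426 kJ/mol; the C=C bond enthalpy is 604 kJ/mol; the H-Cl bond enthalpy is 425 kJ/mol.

ΔH ≈ −166 kJ

Bonds broken (reactants):
  C-C: 2 × 356 = 712
  C-H: 8 × 420 = 3360
  C=C: 1 × 604 = 604
  H-H: 1 × 426 = 426
  Σ(broken) = 5102 kJ
Bonds formed (products):
  C-C: 3 × 356 = 1068
  C-H: 10 × 420 = 4200
  Σ(formed) = 5268 kJ
ΔH = Σ(broken) − Σ(formed) = 5102 − 5268 = −166 kJ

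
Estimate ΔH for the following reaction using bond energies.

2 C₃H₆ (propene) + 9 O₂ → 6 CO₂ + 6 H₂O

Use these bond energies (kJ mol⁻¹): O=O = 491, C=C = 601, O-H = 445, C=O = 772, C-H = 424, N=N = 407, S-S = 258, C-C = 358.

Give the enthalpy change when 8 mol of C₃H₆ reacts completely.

Bonds broken (reactants):
  C-C: 2 × 358 = 716
  C-H: 12 × 424 = 5088
  C=C: 2 × 601 = 1202
  O=O: 9 × 491 = 4419
  Σ(broken) = 11425 kJ
Bonds formed (products):
  C=O: 12 × 772 = 9264
  O-H: 12 × 445 = 5340
  Σ(formed) = 14604 kJ
ΔH = Σ(broken) − Σ(formed) = 11425 − 14604 = −3179 kJ
For 4× the reaction as written: 4 × (−3179) = −12716 kJ

ΔH = −12716 kJ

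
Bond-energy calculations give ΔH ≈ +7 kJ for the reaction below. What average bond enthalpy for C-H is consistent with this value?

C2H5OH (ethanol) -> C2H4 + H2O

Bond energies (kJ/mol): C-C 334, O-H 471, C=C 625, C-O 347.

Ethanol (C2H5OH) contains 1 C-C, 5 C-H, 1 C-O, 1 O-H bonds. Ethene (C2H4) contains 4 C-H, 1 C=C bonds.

D(C-H) ≈ 422 kJ/mol

Let D be the C-H bond energy.
Σ(broken) = 1×334 + 5×D + 1×347 + 1×471 = 1152 + 5D
Σ(formed) = 4×D + 1×625 + 2×471 = 1567 + 4D
ΔH = Σ(broken) − Σ(formed) = (1152 + 5D) − (1567 + 4D) = −415 + D
Setting this equal to +7 kJ gives D = 422 kJ/mol.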